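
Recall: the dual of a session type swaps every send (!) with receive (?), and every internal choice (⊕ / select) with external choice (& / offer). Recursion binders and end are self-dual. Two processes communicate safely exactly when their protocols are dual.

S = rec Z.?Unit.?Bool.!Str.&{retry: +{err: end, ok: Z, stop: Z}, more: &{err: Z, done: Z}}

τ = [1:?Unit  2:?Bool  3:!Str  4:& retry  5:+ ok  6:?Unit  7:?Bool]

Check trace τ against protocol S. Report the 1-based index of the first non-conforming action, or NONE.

NONE

[1] ?Unit  ok  now at ?Bool.!Str.&{retry: +{err: end, ok: rec Z.…, stop: rec Z.…}, more: &{err: rec Z.…, done: rec Z.…}}
[2] ?Bool  ok  now at !Str.&{retry: +{err: end, ok: rec Z.…, stop: rec Z.…}, more: &{err: rec Z.…, done: rec Z.…}}
[3] !Str  ok  now at &{retry: +{err: end, ok: rec Z.…, stop: rec Z.…}, more: &{err: rec Z.…, done: rec Z.…}}
[4] & retry  ok  now at +{err: end, ok: rec Z.…, stop: rec Z.…}
[5] + ok  ok  now at rec Z.…
[6] ?Unit  ok  now at ?Bool.!Str.&{retry: +{err: end, ok: rec Z.…, stop: rec Z.…}, more: &{err: rec Z.…, done: rec Z.…}}
[7] ?Bool  ok  now at !Str.&{retry: +{err: end, ok: rec Z.…, stop: rec Z.…}, more: &{err: rec Z.…, done: rec Z.…}}
τ conforms to S (length 7)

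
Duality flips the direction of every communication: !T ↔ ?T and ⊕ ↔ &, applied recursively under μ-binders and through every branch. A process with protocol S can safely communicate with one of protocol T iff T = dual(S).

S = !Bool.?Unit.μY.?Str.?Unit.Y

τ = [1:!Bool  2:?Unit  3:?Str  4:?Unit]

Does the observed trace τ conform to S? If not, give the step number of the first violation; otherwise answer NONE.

step 1: !Bool  match  state: ?Unit.μY.…
step 2: ?Unit  match  state: μY.…
step 3: ?Str  match  state: ?Unit.μY.…
step 4: ?Unit  match  state: μY.…
τ conforms to S (length 4)

NONE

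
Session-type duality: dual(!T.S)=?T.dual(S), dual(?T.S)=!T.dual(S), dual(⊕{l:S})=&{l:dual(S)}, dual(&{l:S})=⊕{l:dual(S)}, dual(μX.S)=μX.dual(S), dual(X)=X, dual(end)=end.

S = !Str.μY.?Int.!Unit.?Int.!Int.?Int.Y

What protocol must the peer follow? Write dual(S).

!Str ↦ ?Str
  μY ↦ μY  (binder kept)
    ?Int ↦ !Int
      !Unit ↦ ?Unit
        ?Int ↦ !Int
          !Int ↦ ?Int
            ?Int ↦ !Int
              Y ↦ Y

?Str.μY.!Int.?Unit.!Int.?Int.!Int.Y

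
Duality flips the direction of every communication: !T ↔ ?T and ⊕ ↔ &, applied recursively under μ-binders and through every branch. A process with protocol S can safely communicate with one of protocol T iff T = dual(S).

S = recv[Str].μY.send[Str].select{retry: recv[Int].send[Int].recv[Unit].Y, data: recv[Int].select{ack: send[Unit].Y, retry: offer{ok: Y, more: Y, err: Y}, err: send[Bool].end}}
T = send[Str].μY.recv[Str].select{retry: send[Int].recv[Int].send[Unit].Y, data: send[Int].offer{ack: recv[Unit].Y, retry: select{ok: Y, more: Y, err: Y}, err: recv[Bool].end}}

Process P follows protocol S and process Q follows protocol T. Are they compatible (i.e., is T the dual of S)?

recv[Str] ‖ send[Str]  ok
  μY ‖ μY  ok (rec unchanged)
    send[Str] ‖ recv[Str]  ok
      select{retry,data} ‖ select{retry,data}  ✗ choice polarity not flipped — not dual

NO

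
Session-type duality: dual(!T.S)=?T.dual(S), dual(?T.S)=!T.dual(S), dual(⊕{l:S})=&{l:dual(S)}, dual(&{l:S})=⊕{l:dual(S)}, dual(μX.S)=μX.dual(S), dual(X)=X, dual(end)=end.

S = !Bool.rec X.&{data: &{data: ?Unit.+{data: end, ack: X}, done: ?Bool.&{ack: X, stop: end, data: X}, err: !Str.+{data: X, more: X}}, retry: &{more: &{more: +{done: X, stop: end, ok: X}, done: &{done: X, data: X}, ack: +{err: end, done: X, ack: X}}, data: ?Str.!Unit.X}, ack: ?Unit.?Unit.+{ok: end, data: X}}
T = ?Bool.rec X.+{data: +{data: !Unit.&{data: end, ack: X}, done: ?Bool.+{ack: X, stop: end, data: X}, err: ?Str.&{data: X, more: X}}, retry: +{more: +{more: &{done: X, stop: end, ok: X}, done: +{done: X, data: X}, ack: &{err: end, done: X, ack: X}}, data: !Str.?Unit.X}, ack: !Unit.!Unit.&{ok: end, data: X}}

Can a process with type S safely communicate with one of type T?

!Bool ‖ ?Bool  match
  rec X ‖ rec X  match (μ self-dual)
    &{data,retry,ack} ‖ +{data,retry,ack}  match same labels
      case data:
        &{data,done,err} ‖ +{data,done,err}  match same labels
          case data:
            ?Unit ‖ !Unit  match
              +{data,ack} ‖ &{data,ack}  match same labels
                case data:
                  end ‖ end  match
                case ack:
                  X ‖ X  match
          case done:
            ?Bool ‖ ?Bool  ✗ same direction on both sides — not dual

NO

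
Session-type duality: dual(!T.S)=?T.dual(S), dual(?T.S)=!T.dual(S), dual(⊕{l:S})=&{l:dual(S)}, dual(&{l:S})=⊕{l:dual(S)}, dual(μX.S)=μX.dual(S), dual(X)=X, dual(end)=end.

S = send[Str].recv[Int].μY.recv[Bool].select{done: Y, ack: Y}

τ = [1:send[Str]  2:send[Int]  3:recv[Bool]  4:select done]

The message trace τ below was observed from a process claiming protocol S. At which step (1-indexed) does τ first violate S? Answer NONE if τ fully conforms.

2

[1] send[Str]  ✓  now at recv[Int].μY.…
[2] got send[Int], protocol expects recv[Int]  ✗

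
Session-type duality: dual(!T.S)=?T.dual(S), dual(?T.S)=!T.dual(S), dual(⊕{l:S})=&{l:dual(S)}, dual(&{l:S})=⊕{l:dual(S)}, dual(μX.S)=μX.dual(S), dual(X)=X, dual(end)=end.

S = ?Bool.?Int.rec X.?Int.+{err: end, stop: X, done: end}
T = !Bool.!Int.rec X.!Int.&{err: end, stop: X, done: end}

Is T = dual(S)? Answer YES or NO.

?Bool vs !Bool  ✓
  ?Int vs !Int  ✓
    rec X vs rec X  ✓ (rec unchanged)
      ?Int vs !Int  ✓
        +{err,stop,done} vs &{err,stop,done}  ✓ label sets agree
          • err:
            end vs end  ✓
          • stop:
            X vs X  ✓
          • done:
            end vs end  ✓

YES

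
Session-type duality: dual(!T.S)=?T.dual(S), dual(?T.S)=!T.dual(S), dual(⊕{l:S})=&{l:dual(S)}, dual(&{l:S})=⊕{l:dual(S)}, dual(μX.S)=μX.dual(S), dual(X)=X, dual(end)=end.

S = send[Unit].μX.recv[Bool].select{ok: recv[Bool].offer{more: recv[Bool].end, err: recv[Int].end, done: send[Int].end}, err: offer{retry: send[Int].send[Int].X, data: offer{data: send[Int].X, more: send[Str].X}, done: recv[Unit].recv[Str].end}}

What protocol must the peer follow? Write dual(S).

send[Unit] = recv[Unit]
  μX = μX  (rec unchanged)
    recv[Bool] = send[Bool]
      select{ok,err} = offer{ok,err}  (internal→external)
        case ok:
          recv[Bool] = send[Bool]
            offer{more,err,done} = select{more,err,done}  (&→⊕)
              case more:
                recv[Bool] = send[Bool]
                  end ↦ end
              case err:
                recv[Int] = send[Int]
                  end ↦ end
              case done:
                send[Int] = recv[Int]
                  end ↦ end
        case err:
          offer{retry,data,done} = select{retry,data,done}  (&→⊕)
            case retry:
              send[Int] = recv[Int]
                send[Int] = recv[Int]
                  X ↦ X
            case data:
              offer{data,more} = select{data,more}  (&→⊕)
                case data:
                  send[Int] = recv[Int]
                    X ↦ X
                case more:
                  send[Str] = recv[Str]
                    X ↦ X
            case done:
              recv[Unit] = send[Unit]
                recv[Str] = send[Str]
                  end ↦ end

recv[Unit].μX.send[Bool].offer{ok: send[Bool].select{more: send[Bool].end, err: send[Int].end, done: recv[Int].end}, err: select{retry: recv[Int].recv[Int].X, data: select{data: recv[Int].X, more: recv[Str].X}, done: send[Unit].send[Str].end}}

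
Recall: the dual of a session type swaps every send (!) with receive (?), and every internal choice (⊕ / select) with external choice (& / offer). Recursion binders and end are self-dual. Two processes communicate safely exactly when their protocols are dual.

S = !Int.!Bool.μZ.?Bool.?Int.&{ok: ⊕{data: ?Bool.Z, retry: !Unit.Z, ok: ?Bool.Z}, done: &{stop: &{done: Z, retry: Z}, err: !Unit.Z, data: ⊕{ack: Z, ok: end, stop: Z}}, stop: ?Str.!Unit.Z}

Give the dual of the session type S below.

?Int.?Bool.μZ.!Bool.!Int.⊕{ok: &{data: !Bool.Z, retry: ?Unit.Z, ok: !Bool.Z}, done: ⊕{stop: ⊕{done: Z, retry: Z}, err: ?Unit.Z, data: &{ack: Z, ok: end, stop: Z}}, stop: !Str.?Unit.Z}

!Int → ?Int
  !Bool → ?Bool
    μZ → μZ  (μ self-dual)
      ?Bool → !Bool
        ?Int → !Int
          &{ok,done,stop} → ⊕{ok,done,stop}  (offer→select)
            case ok:
              ⊕{data,retry,ok} → &{data,retry,ok}  (internal→external)
                case data:
                  ?Bool → !Bool
                    Z ↦ Z
                case retry:
                  !Unit → ?Unit
                    Z ↦ Z
                case ok:
                  ?Bool → !Bool
                    Z ↦ Z
            case done:
              &{stop,err,data} → ⊕{stop,err,data}  (offer→select)
                case stop:
                  &{done,retry} → ⊕{done,retry}  (offer→select)
                    case done:
                      Z ↦ Z
                    case retry:
                      Z ↦ Z
                case err:
                  !Unit → ?Unit
                    Z ↦ Z
                case data:
                  ⊕{ack,ok,stop} → &{ack,ok,stop}  (internal→external)
                    case ack:
                      Z ↦ Z
                    case ok:
                      end ↦ end
                    case stop:
                      Z ↦ Z
            case stop:
              ?Str → !Str
                !Unit → ?Unit
                  Z ↦ Z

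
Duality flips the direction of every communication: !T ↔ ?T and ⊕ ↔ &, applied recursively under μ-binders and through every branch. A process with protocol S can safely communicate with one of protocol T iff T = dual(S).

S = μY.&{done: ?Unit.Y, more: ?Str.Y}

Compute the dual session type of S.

μY.⊕{done: !Unit.Y, more: !Str.Y}

μY → μY  (μ self-dual)
  &{done,more} → ⊕{done,more}  (offer→select)
    [done]
      ?Unit → !Unit
        dual(Y) = Y
    [more]
      ?Str → !Str
        dual(Y) = Y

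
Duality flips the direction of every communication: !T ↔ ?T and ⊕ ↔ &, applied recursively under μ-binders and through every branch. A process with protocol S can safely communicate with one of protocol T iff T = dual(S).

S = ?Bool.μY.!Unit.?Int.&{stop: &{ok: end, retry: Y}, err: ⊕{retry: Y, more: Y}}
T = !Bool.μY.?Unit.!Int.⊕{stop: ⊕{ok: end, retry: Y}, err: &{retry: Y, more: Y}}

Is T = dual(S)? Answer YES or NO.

?Bool | !Bool  ok
  μY | μY  ok (μ self-dual)
    !Unit | ?Unit  ok
      ?Int | !Int  ok
        &{stop,err} | ⊕{stop,err}  ok label sets agree
          case stop:
            &{ok,retry} | ⊕{ok,retry}  ok label sets agree
              case ok:
                end | end  ok
              case retry:
                Y | Y  ok
          case err:
            ⊕{retry,more} | &{retry,more}  ok label sets agree
              case retry:
                Y | Y  ok
              case more:
                Y | Y  ok

YES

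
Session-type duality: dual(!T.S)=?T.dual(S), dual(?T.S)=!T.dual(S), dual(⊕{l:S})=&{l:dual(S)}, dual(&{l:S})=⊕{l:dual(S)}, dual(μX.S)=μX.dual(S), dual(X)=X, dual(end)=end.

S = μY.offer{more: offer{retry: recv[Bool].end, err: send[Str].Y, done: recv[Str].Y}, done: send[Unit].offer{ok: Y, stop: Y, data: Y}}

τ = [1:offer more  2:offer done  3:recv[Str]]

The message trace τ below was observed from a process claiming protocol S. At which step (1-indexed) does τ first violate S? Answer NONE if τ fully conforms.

@1 offer more  match  residual = offer{retry: recv[Bool].end, err: send[Str].μY.…, done: recv[Str].μY.…}
@2 offer done  match  residual = recv[Str].μY.…
@3 recv[Str]  match  residual = μY.…
τ conforms to S (length 3)

NONE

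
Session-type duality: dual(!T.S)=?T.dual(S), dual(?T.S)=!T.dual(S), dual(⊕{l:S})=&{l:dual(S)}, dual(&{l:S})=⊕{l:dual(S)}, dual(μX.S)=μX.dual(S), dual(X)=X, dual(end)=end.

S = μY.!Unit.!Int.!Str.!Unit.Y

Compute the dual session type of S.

μY.?Unit.?Int.?Str.?Unit.Y

μY ↦ μY  (μ self-dual)
  !Unit ↦ ?Unit
    !Int ↦ ?Int
      !Str ↦ ?Str
        !Unit ↦ ?Unit
          Y ↦ Y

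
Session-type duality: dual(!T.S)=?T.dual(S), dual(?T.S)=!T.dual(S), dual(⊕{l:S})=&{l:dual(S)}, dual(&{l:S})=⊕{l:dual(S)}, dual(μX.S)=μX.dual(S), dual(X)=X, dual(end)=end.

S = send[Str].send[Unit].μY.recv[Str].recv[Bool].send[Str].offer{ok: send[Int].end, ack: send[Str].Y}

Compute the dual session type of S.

recv[Str].recv[Unit].μY.send[Str].send[Bool].recv[Str].select{ok: recv[Int].end, ack: recv[Str].Y}

send[Str] ↦ recv[Str]
  send[Unit] ↦ recv[Unit]
    μY ↦ μY  (rec unchanged)
      recv[Str] ↦ send[Str]
        recv[Bool] ↦ send[Bool]
          send[Str] ↦ recv[Str]
            offer{ok,ack} ↦ select{ok,ack}  (external→internal)
              • ok:
                send[Int] ↦ recv[Int]
                  end self-dual
              • ack:
                send[Str] ↦ recv[Str]
                  Y self-dual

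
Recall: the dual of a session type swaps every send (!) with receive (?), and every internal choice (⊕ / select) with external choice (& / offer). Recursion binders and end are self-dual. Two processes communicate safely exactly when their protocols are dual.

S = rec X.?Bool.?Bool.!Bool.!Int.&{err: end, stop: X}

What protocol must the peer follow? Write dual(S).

rec X ↦ rec X  (μ self-dual)
  ?Bool ↦ !Bool
    ?Bool ↦ !Bool
      !Bool ↦ ?Bool
        !Int ↦ ?Int
          &{err,stop} ↦ +{err,stop}  (offer→select)
            case err:
              dual(end) = end
            case stop:
              dual(X) = X

rec X.!Bool.!Bool.?Bool.?Int.+{err: end, stop: X}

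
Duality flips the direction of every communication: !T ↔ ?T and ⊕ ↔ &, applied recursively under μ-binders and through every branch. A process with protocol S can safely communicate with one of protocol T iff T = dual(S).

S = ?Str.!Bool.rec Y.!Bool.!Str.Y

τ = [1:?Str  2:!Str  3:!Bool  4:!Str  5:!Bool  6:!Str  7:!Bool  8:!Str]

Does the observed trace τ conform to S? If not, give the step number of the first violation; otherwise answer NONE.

2

@1 ?Str  ✓  state: !Bool.rec Y.…
@2 got !Str, protocol expects !Bool  ✗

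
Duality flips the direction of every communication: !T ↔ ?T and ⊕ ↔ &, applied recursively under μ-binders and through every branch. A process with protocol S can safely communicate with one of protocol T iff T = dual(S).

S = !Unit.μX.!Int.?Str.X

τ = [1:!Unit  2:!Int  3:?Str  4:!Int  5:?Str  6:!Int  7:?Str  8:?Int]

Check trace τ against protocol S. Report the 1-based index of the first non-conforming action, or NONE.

8

step 1: !Unit  ok  state: μX.…
step 2: !Int  ok  state: ?Str.μX.…
step 3: ?Str  ok  state: μX.…
step 4: !Int  ok  state: ?Str.μX.…
step 5: ?Str  ok  state: μX.…
step 6: !Int  ok  state: ?Str.μX.…
step 7: ?Str  ok  state: μX.…
step 8: got ?Int, protocol expects !Int  ✗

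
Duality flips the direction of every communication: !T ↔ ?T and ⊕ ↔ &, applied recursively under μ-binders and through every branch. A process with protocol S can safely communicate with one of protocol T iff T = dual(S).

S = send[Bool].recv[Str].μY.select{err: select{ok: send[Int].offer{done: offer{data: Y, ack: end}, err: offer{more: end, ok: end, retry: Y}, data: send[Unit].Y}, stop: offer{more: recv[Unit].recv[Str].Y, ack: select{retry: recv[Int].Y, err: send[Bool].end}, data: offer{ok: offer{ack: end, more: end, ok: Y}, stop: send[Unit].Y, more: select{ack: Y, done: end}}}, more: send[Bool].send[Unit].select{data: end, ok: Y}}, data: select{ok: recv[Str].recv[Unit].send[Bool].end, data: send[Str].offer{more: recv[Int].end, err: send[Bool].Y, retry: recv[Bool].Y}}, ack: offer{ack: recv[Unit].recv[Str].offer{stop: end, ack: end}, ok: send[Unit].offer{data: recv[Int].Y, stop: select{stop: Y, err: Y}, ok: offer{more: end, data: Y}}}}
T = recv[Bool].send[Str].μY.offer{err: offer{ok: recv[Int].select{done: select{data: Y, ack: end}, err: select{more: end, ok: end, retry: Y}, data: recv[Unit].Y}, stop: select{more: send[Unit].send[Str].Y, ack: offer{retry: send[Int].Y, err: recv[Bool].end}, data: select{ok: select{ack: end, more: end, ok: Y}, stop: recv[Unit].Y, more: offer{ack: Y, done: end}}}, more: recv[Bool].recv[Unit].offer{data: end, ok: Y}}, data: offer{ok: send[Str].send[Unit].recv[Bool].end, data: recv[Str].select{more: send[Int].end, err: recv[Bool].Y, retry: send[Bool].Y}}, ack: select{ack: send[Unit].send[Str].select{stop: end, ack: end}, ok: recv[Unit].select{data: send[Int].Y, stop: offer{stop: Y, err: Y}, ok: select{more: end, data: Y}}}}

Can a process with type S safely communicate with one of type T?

YES

send[Bool] | recv[Bool]  match
  recv[Str] | send[Str]  match
    μY | μY  match (rec unchanged)
      select{err,data,ack} | offer{err,data,ack}  match same labels
        • err:
          select{ok,stop,more} | offer{ok,stop,more}  match same labels
            • ok:
              send[Int] | recv[Int]  match
                offer{done,err,data} | select{done,err,data}  match same labels
                  • done:
                    offer{data,ack} | select{data,ack}  match same labels
                      • data:
                        Y | Y  match
                      • ack:
                        end | end  match
                  • err:
                    offer{more,ok,retry} | select{more,ok,retry}  match same labels
                      • more:
                        end | end  match
                      • ok:
                        end | end  match
                      • retry:
                        Y | Y  match
                  • data:
                    send[Unit] | recv[Unit]  match
                      Y | Y  match
            • stop:
              offer{more,ack,data} | select{more,ack,data}  match same labels
                • more:
                  recv[Unit] | send[Unit]  match
                    recv[Str] | send[Str]  match
                      Y | Y  match
                • ack:
                  select{retry,err} | offer{retry,err}  match same labels
                    • retry:
                      recv[Int] | send[Int]  match
                        Y | Y  match
                    • err:
                      send[Bool] | recv[Bool]  match
                        end | end  match
                • data:
                  offer{ok,stop,more} | select{ok,stop,more}  match same labels
                    • ok:
                      offer{ack,more,ok} | select{ack,more,ok}  match same labels
                        • ack:
                          end | end  match
                        • more:
                          end | end  match
                        • ok:
                          Y | Y  match
                    • stop:
                      send[Unit] | recv[Unit]  match
                        Y | Y  match
                    • more:
                      select{ack,done} | offer{ack,done}  match same labels
                        • ack:
                          Y | Y  match
                        • done:
                          end | end  match
            • more:
              send[Bool] | recv[Bool]  match
                send[Unit] | recv[Unit]  match
                  select{data,ok} | offer{data,ok}  match same labels
                    • data:
                      end | end  match
                    • ok:
                      Y | Y  match
        • data:
          select{ok,data} | offer{ok,data}  match same labels
            • ok:
              recv[Str] | send[Str]  match
                recv[Unit] | send[Unit]  match
                  send[Bool] | recv[Bool]  match
                    end | end  match
            • data:
              send[Str] | recv[Str]  match
                offer{more,err,retry} | select{more,err,retry}  match same labels
                  • more:
                    recv[Int] | send[Int]  match
                      end | end  match
                  • err:
                    send[Bool] | recv[Bool]  match
                      Y | Y  match
                  • retry:
                    recv[Bool] | send[Bool]  match
                      Y | Y  match
        • ack:
          offer{ack,ok} | select{ack,ok}  match same labels
            • ack:
              recv[Unit] | send[Unit]  match
                recv[Str] | send[Str]  match
                  offer{stop,ack} | select{stop,ack}  match same labels
                    • stop:
                      end | end  match
                    • ack:
                      end | end  match
            • ok:
              send[Unit] | recv[Unit]  match
                offer{data,stop,ok} | select{data,stop,ok}  match same labels
                  • data:
                    recv[Int] | send[Int]  match
                      Y | Y  match
                  • stop:
                    select{stop,err} | offer{stop,err}  match same labels
                      • stop:
                        Y | Y  match
                      • err:
                        Y | Y  match
                  • ok:
                    offer{more,data} | select{more,data}  match same labels
                      • more:
                        end | end  match
                      • data:
                        Y | Y  match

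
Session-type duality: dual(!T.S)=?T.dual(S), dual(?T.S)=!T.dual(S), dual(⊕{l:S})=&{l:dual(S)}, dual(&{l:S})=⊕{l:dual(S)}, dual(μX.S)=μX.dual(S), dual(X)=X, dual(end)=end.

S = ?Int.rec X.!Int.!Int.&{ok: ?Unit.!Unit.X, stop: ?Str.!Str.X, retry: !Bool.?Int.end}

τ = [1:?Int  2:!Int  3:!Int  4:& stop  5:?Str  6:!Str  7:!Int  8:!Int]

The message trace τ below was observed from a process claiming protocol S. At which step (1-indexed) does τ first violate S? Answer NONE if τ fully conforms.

step 1: ?Int  match  cont: rec X.…
step 2: !Int  match  cont: !Int.&{ok: ?Unit.!Unit.rec X.…, stop: ?Str.!Str.rec X.…, retry: !Bool.?Int.end}
step 3: !Int  match  cont: &{ok: ?Unit.!Unit.rec X.…, stop: ?Str.!Str.rec X.…, retry: !Bool.?Int.end}
step 4: & stop  match  cont: ?Str.!Str.rec X.…
step 5: ?Str  match  cont: !Str.rec X.…
step 6: !Str  match  cont: rec X.…
step 7: !Int  match  cont: !Int.&{ok: ?Unit.!Unit.rec X.…, stop: ?Str.!Str.rec X.…, retry: !Bool.?Int.end}
step 8: !Int  match  cont: &{ok: ?Unit.!Unit.rec X.…, stop: ?Str.!Str.rec X.…, retry: !Bool.?Int.end}
trace exhausted — no violation

NONE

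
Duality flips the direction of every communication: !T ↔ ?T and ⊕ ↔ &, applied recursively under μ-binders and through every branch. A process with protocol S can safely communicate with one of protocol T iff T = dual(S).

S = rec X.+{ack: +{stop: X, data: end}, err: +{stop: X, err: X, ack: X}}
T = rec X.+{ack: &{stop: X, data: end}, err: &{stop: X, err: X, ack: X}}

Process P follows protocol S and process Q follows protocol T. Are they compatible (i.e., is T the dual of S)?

NO

rec X vs rec X  ✓ (μ self-dual)
  +{ack,err} vs +{ack,err}  ✗ choice polarity not flipped — not dual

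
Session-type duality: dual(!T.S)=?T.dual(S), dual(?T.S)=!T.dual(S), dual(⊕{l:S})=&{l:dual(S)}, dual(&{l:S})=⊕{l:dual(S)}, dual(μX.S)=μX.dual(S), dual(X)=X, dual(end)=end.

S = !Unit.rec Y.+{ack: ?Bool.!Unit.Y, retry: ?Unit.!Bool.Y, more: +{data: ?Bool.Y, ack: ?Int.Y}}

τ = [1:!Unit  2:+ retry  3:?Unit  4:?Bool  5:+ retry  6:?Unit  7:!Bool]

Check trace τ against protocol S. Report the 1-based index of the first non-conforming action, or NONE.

4

@1 !Unit  ok  now at rec Y.…
@2 + retry  ok  now at ?Unit.!Bool.rec Y.…
@3 ?Unit  ok  now at !Bool.rec Y.…
@4 got ?Bool, protocol expects !Bool  ✗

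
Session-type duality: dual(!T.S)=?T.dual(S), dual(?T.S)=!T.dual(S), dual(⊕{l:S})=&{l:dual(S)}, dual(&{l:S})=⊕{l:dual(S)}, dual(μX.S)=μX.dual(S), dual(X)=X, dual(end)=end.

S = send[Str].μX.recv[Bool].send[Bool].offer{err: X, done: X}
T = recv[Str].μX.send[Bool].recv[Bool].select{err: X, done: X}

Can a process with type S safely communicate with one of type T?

YES

send[Str] ‖ recv[Str]  match
  μX ‖ μX  match (μ self-dual)
    recv[Bool] ‖ send[Bool]  match
      send[Bool] ‖ recv[Bool]  match
        offer{err,done} ‖ select{err,done}  match same labels
          • err:
            X ‖ X  match
          • done:
            X ‖ X  match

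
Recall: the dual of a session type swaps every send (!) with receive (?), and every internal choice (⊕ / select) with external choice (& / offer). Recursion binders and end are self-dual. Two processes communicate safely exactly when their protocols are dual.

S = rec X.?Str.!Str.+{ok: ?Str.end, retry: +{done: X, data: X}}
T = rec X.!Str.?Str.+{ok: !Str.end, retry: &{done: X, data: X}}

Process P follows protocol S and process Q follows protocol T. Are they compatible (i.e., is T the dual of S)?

NO

rec X ‖ rec X  ✓ (μ self-dual)
  ?Str ‖ !Str  ✓
    !Str ‖ ?Str  ✓
      +{ok,retry} ‖ +{ok,retry}  ✗ choice polarity not flipped — not dual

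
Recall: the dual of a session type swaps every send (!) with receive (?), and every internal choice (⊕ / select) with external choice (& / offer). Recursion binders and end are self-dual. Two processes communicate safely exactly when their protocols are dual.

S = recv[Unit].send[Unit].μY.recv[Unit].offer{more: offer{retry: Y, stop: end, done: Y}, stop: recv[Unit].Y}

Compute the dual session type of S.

send[Unit].recv[Unit].μY.send[Unit].select{more: select{retry: Y, stop: end, done: Y}, stop: send[Unit].Y}

recv[Unit] = send[Unit]
  send[Unit] = recv[Unit]
    μY = μY  (μ self-dual)
      recv[Unit] = send[Unit]
        offer{more,stop} = select{more,stop}  (&→⊕)
          [more]
            offer{retry,stop,done} = select{retry,stop,done}  (&→⊕)
              [retry]
                Y self-dual
              [stop]
                end self-dual
              [done]
                Y self-dual
          [stop]
            recv[Unit] = send[Unit]
              Y self-dual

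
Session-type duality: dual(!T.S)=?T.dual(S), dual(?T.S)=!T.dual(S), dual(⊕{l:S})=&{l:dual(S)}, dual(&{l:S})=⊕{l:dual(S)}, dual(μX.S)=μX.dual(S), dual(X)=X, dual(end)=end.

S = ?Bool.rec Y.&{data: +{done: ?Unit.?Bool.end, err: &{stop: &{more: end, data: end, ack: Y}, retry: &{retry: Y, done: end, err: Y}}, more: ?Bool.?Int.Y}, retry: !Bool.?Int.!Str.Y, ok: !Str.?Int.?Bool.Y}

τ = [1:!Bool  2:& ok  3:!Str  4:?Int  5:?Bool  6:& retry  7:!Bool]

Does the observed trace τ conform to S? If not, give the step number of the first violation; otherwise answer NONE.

1

[1] got !Bool, protocol expects ?Bool  ✗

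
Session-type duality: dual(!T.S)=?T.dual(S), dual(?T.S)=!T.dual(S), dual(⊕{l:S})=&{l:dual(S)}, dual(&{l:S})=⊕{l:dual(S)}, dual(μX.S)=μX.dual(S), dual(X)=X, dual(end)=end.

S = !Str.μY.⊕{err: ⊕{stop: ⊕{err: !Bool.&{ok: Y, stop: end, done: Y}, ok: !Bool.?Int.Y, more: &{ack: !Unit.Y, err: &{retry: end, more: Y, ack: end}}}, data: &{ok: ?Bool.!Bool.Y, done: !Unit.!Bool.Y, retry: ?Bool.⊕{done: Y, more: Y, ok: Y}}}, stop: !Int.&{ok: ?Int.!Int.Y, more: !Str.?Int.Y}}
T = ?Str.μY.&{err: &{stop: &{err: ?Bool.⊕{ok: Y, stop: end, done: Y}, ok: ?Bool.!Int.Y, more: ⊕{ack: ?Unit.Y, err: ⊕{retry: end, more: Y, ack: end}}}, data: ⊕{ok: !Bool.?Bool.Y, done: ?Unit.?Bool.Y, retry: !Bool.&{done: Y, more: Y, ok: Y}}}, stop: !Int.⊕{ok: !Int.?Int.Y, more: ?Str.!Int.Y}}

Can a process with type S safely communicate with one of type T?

NO

!Str ‖ ?Str  ok
  μY ‖ μY  ok (rec unchanged)
    ⊕{err,stop} ‖ &{err,stop}  ok labels match
      • err:
        ⊕{stop,data} ‖ &{stop,data}  ok labels match
          • stop:
            ⊕{err,ok,more} ‖ &{err,ok,more}  ok labels match
              • err:
                !Bool ‖ ?Bool  ok
                  &{ok,stop,done} ‖ ⊕{ok,stop,done}  ok labels match
                    • ok:
                      Y ‖ Y  ok
                    • stop:
                      end ‖ end  ok
                    • done:
                      Y ‖ Y  ok
              • ok:
                !Bool ‖ ?Bool  ok
                  ?Int ‖ !Int  ok
                    Y ‖ Y  ok
              • more:
                &{ack,err} ‖ ⊕{ack,err}  ok labels match
                  • ack:
                    !Unit ‖ ?Unit  ok
                      Y ‖ Y  ok
                  • err:
                    &{retry,more,ack} ‖ ⊕{retry,more,ack}  ok labels match
                      • retry:
                        end ‖ end  ok
                      • more:
                        Y ‖ Y  ok
                      • ack:
                        end ‖ end  ok
          • data:
            &{ok,done,retry} ‖ ⊕{ok,done,retry}  ok labels match
              • ok:
                ?Bool ‖ !Bool  ok
                  !Bool ‖ ?Bool  ok
                    Y ‖ Y  ok
              • done:
                !Unit ‖ ?Unit  ok
                  !Bool ‖ ?Bool  ok
                    Y ‖ Y  ok
              • retry:
                ?Bool ‖ !Bool  ok
                  ⊕{done,more,ok} ‖ &{done,more,ok}  ok labels match
                    • done:
                      Y ‖ Y  ok
                    • more:
                      Y ‖ Y  ok
                    • ok:
                      Y ‖ Y  ok
      • stop:
        !Int ‖ !Int  ✗ same direction on both sides — not dual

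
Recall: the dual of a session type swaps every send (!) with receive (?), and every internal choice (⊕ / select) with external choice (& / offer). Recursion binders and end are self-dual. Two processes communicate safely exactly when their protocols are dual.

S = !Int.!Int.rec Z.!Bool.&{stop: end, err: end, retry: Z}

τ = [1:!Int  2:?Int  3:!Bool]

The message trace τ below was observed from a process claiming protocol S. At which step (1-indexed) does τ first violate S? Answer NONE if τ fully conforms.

2

[1] !Int  match  cont: !Int.rec Z.…
[2] got ?Int, protocol expects !Int  ✗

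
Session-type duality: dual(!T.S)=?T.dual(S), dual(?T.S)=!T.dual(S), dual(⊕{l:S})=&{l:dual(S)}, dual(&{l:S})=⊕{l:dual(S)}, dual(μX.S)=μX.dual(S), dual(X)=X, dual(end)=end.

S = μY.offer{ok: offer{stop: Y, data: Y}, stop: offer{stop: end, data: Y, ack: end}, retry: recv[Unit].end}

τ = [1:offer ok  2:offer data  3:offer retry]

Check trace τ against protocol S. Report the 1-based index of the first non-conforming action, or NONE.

NONE

step 1: offer ok  match  residual = offer{stop: μY.…, data: μY.…}
step 2: offer data  match  residual = μY.…
step 3: offer retry  match  residual = recv[Unit].end
all 3 steps conform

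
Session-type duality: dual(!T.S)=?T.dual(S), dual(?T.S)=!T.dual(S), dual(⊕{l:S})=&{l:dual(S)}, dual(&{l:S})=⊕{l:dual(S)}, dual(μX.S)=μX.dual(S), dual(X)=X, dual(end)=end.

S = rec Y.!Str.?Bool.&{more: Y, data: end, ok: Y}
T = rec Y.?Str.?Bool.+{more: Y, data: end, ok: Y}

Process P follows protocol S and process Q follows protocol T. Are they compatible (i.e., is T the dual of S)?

rec Y | rec Y  ✓ (binder kept)
  !Str | ?Str  ✓
    ?Bool | ?Bool  ✗ same direction on both sides — not dual

NO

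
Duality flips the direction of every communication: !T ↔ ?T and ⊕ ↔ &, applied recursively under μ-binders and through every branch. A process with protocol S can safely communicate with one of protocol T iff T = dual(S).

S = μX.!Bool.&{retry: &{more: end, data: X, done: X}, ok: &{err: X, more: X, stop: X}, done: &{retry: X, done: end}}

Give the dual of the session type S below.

μX.?Bool.⊕{retry: ⊕{more: end, data: X, done: X}, ok: ⊕{err: X, more: X, stop: X}, done: ⊕{retry: X, done: end}}

μX ↦ μX  (rec unchanged)
  !Bool ↦ ?Bool
    &{retry,ok,done} ↦ ⊕{retry,ok,done}  (external→internal)
      case retry:
        &{more,data,done} ↦ ⊕{more,data,done}  (external→internal)
          case more:
            dual(end) = end
          case data:
            dual(X) = X
          case done:
            dual(X) = X
      case ok:
        &{err,more,stop} ↦ ⊕{err,more,stop}  (external→internal)
          case err:
            dual(X) = X
          case more:
            dual(X) = X
          case stop:
            dual(X) = X
      case done:
        &{retry,done} ↦ ⊕{retry,done}  (external→internal)
          case retry:
            dual(X) = X
          case done:
            dual(end) = end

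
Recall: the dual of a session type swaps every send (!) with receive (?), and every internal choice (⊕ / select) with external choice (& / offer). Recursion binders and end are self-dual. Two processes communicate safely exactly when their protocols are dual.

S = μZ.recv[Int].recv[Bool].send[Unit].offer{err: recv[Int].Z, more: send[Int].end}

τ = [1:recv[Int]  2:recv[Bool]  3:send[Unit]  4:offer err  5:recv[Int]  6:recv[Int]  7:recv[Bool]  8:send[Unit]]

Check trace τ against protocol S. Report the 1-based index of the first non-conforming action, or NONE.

@1 recv[Int]  match  state: recv[Bool].send[Unit].offer{err: recv[Int].μZ.…, more: send[Int].end}
@2 recv[Bool]  match  state: send[Unit].offer{err: recv[Int].μZ.…, more: send[Int].end}
@3 send[Unit]  match  state: offer{err: recv[Int].μZ.…, more: send[Int].end}
@4 offer err  match  state: recv[Int].μZ.…
@5 recv[Int]  match  state: μZ.…
@6 recv[Int]  match  state: recv[Bool].send[Unit].offer{err: recv[Int].μZ.…, more: send[Int].end}
@7 recv[Bool]  match  state: send[Unit].offer{err: recv[Int].μZ.…, more: send[Int].end}
@8 send[Unit]  match  state: offer{err: recv[Int].μZ.…, more: send[Int].end}
trace exhausted — no violation

NONE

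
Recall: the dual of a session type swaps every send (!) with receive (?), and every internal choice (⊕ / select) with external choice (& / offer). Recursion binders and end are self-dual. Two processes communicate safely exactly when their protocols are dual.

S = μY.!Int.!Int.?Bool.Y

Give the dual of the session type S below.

μY.?Int.?Int.!Bool.Y

μY → μY  (μ self-dual)
  !Int → ?Int
    !Int → ?Int
      ?Bool → !Bool
        dual(Y) = Y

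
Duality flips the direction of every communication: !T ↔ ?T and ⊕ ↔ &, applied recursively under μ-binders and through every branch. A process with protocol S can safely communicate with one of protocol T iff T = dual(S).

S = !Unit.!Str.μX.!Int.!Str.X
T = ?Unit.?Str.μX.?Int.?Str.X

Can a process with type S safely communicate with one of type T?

YES

!Unit | ?Unit  match
  !Str | ?Str  match
    μX | μX  match (rec unchanged)
      !Int | ?Int  match
        !Str | ?Str  match
          X | X  match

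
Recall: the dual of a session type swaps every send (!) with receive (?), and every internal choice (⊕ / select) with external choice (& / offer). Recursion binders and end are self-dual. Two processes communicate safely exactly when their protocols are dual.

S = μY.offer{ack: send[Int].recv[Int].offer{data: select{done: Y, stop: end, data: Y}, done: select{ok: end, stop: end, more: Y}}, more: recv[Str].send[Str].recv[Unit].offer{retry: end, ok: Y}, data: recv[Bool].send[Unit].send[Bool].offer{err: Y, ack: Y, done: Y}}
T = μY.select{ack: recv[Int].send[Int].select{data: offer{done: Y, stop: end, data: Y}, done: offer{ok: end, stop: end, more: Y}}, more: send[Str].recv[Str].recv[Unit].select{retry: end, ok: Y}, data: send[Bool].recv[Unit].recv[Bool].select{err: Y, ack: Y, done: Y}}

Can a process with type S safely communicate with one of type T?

NO

μY vs μY  ✓ (μ self-dual)
  offer{ack,more,data} vs select{ack,more,data}  ✓ same labels
    case ack:
      send[Int] vs recv[Int]  ✓
        recv[Int] vs send[Int]  ✓
          offer{data,done} vs select{data,done}  ✓ same labels
            case data:
              select{done,stop,data} vs offer{done,stop,data}  ✓ same labels
                case done:
                  Y vs Y  ✓
                case stop:
                  end vs end  ✓
                case data:
                  Y vs Y  ✓
            case done:
              select{ok,stop,more} vs offer{ok,stop,more}  ✓ same labels
                case ok:
                  end vs end  ✓
                case stop:
                  end vs end  ✓
                case more:
                  Y vs Y  ✓
    case more:
      recv[Str] vs send[Str]  ✓
        send[Str] vs recv[Str]  ✓
          recv[Unit] vs recv[Unit]  ✗ same direction on both sides — not dual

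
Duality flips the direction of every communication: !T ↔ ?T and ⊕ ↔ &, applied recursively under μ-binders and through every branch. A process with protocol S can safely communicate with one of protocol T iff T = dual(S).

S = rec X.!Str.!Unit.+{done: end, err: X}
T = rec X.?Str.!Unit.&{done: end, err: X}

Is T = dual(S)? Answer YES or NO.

NO

rec X | rec X  ok (rec unchanged)
  !Str | ?Str  ok
    !Unit | !Unit  ✗ same direction on both sides — not dual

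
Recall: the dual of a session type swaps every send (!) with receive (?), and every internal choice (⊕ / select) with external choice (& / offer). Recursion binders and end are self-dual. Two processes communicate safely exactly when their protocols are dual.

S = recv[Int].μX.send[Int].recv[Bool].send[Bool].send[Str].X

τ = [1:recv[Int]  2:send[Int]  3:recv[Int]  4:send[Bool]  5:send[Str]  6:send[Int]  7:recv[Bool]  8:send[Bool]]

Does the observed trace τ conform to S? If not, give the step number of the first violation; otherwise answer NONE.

[1] recv[Int]  ok  residual = μX.…
[2] send[Int]  ok  residual = recv[Bool].send[Bool].send[Str].μX.…
[3] got recv[Int], protocol expects recv[Bool]  ✗

3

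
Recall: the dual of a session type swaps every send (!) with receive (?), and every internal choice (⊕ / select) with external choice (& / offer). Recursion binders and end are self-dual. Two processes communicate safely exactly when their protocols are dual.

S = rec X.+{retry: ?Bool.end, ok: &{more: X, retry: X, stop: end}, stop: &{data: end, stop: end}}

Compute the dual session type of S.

rec X ↦ rec X  (binder kept)
  +{retry,ok,stop} ↦ &{retry,ok,stop}  (select→offer)
    [retry]
      ?Bool ↦ !Bool
        end self-dual
    [ok]
      &{more,retry,stop} ↦ +{more,retry,stop}  (offer→select)
        [more]
          X self-dual
        [retry]
          X self-dual
        [stop]
          end self-dual
    [stop]
      &{data,stop} ↦ +{data,stop}  (offer→select)
        [data]
          end self-dual
        [stop]
          end self-dual

rec X.&{retry: !Bool.end, ok: +{more: X, retry: X, stop: end}, stop: +{data: end, stop: end}}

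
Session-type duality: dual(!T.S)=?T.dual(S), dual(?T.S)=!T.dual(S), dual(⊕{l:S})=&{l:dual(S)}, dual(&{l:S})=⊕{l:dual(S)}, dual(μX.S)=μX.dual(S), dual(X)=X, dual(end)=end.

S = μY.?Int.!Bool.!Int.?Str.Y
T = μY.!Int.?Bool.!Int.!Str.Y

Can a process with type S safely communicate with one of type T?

NO

μY | μY  ✓ (rec unchanged)
  ?Int | !Int  ✓
    !Bool | ?Bool  ✓
      !Int | !Int  ✗ same direction on both sides — not dual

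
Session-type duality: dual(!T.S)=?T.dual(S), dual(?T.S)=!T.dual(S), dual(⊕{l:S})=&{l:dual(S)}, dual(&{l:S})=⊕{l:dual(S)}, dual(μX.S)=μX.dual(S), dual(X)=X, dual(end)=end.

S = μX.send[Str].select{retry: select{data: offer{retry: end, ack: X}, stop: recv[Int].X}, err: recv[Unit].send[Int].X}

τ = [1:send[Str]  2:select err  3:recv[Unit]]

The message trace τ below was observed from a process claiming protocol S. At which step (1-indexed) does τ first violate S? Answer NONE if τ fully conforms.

NONE

[1] send[Str]  match  state: select{retry: select{data: offer{retry: end, ack: μX.…}, stop: recv[Int].μX.…}, err: recv[Unit].send[Int].μX.…}
[2] select err  match  state: recv[Unit].send[Int].μX.…
[3] recv[Unit]  match  state: send[Int].μX.…
all 3 steps conform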